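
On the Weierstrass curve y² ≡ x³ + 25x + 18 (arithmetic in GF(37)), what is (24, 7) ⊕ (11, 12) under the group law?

(12, 14)

(24, 7) + (11, 12). λ = (12 - 7)/(11 - 24) ≡ 5/24 mod 37. 24⁻¹ ≡ 17 (mod 37) since 24·17 = 408 ≡ 1, so λ ≡ 11.
  x = λ² - 24 - 11 = 121 - 35 ≡ 12; y = λ·(24 - 12) - 7 ≡ 14. → (12, 14)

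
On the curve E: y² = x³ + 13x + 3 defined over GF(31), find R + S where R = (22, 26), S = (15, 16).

(3, 10)

(22, 26) + (15, 16). λ = (16 - 26)/(15 - 22) ≡ 21/24 mod 31. 24⁻¹ ≡ 22 (mod 31), so λ ≡ 28.
  x = λ² - 22 - 15 = 784 - 37 ≡ 3; y = λ·(22 - 3) - 26 ≡ 10. → (3, 10)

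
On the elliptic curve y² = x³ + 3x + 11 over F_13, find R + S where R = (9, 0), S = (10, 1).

(8, 1)

(9, 0) + (10, 1). λ = (1 - 0)/(10 - 9) ≡ 1/1 mod 13. 1⁻¹ ≡ 1 (mod 13), so λ ≡ 1.
  x = λ² - 9 - 10 = 1 - 19 ≡ 8; y = λ·(9 - 8) - 0 ≡ 1. → (8, 1)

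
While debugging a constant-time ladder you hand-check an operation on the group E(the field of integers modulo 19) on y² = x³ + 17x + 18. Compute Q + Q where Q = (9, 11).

(5, 0)

tangent at (9, 11): λ = (3·9² + 17)/(2·11) ≡ 13/3. 3⁻¹ ≡ 13 (mod 19) since 3·13 = 39 ≡ 1, so λ ≡ 13·13 ≡ 17.
  x = λ² - 9 - 9 = 289 - 18 ≡ 5; y = λ·(9 - 5) - 11 ≡ 0. → (5, 0)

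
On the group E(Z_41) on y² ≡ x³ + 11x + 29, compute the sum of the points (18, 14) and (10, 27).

(15, 17)

(18, 14) + (10, 27). λ = (27 - 14)/(10 - 18) ≡ 13/33 mod 41. 33⁻¹ ≡ 5 (mod 41), so λ ≡ 24.
  x = λ² - 18 - 10 = 576 - 28 ≡ 15; y = λ·(18 - 15) - 14 ≡ 17. → (15, 17)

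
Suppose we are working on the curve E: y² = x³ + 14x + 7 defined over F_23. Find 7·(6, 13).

(14, 16)

Write G = (6, 13).
Double-and-add on 7 = (111)₂. Start with G = (6, 13) for the leading 1-bit.
double: tangent at (6, 13): λ = (3·6² + 14)/(2·13) ≡ 7/3. 3⁻¹ ≡ 8 (mod 23), so λ ≡ 7·8 ≡ 10.
  x = λ² - 6 - 6 = 100 - 12 ≡ 19; y = λ·(6 - 19) - 13 ≡ 18. → (19, 18)
add G: (19, 18) + (6, 13). λ = (13 - 18)/(6 - 19) ≡ 18/10 mod 23. 10⁻¹ ≡ 7 (mod 23) since 10·7 = 70 ≡ 1, so λ ≡ 11.
  x = λ² - 19 - 6 = 121 - 25 ≡ 4; y = λ·(19 - 4) - 18 ≡ 9. → (4, 9)
double: tangent at (4, 9): λ = (3·4² + 14)/(2·9) ≡ 16/18. 18⁻¹ ≡ 9 (mod 23), so λ ≡ 16·9 ≡ 6.
  x = λ² - 4 - 4 = 36 - 8 ≡ 5; y = λ·(4 - 5) - 9 ≡ 8. → (5, 8)
add G: (5, 8) + (6, 13). λ = (13 - 8)/(6 - 5) ≡ 5/1 mod 23. 1⁻¹ ≡ 1 (mod 23), so λ ≡ 5.
  x = λ² - 5 - 6 = 25 - 11 ≡ 14; y = λ·(5 - 14) - 8 ≡ 16. → (14, 16)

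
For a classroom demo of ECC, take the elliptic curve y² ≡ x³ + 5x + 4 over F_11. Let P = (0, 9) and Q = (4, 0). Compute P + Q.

(10, 8)

(0, 9) + (4, 0). λ = (0 - 9)/(4 - 0) ≡ 2/4 mod 11. 4⁻¹ ≡ 3 (mod 11), so λ ≡ 6.
  x = λ² - 0 - 4 = 36 - 4 ≡ 10; y = λ·(0 - 10) - 9 ≡ 8. → (10, 8)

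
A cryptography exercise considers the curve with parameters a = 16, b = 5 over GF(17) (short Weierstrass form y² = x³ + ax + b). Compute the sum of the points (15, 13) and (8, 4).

(13, 9)

(15, 13) + (8, 4). λ = (4 - 13)/(8 - 15) ≡ 8/10 mod 17. 10⁻¹ ≡ 12 (mod 17), so λ ≡ 11.
  x = λ² - 15 - 8 = 121 - 23 ≡ 13; y = λ·(15 - 13) - 13 ≡ 9. → (13, 9)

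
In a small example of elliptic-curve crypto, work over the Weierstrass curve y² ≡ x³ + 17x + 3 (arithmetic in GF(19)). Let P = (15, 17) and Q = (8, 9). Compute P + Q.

(15, 17) + (8, 9). λ = (9 - 17)/(8 - 15) ≡ 11/12 mod 19. 12⁻¹ ≡ 8 (mod 19), so λ ≡ 12.
  x = λ² - 15 - 8 = 144 - 23 ≡ 7; y = λ·(15 - 7) - 17 ≡ 3. → (7, 3)

(7, 3)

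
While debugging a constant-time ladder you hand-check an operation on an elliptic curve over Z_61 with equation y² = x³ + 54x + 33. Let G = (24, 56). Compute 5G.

Double-and-add on 5 = (101)₂. Start with G = (24, 56) for the leading 1-bit.
double: tangent at (24, 56): λ = (3·24² + 54)/(2·56) ≡ 13/51. 51⁻¹ ≡ 6 (mod 61), so λ ≡ 13·6 ≡ 17.
  x = λ² - 24 - 24 = 289 - 48 ≡ 58; y = λ·(24 - 58) - 56 ≡ 37. → (58, 37)
double: tangent at (58, 37): λ = (3·58² + 54)/(2·37) ≡ 20/13. 13⁻¹ ≡ 47 (mod 61) since 13·47 = 611 ≡ 1, so λ ≡ 20·47 ≡ 25.
  x = λ² - 58 - 58 = 625 - 116 ≡ 21; y = λ·(58 - 21) - 37 ≡ 34. → (21, 34)
add G: (21, 34) + (24, 56). λ = (56 - 34)/(24 - 21) ≡ 22/3 mod 61. 3⁻¹ ≡ 41 (mod 61) since 3·41 = 123 ≡ 1, so λ ≡ 48.
  x = λ² - 21 - 24 = 2304 - 45 ≡ 2; y = λ·(21 - 2) - 34 ≡ 24. → (2, 24)

(2, 24)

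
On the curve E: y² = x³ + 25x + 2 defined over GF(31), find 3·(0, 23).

Write G = (0, 23).
Repeated addition: build up to 3G.
2G: tangent at (0, 23): λ = (3·0² + 25)/(2·23) ≡ 25/15. 15⁻¹ ≡ 29 (mod 31), so λ ≡ 25·29 ≡ 12.
  x = λ² - 0 - 0 = 144 - 0 ≡ 20; y = λ·(0 - 20) - 23 ≡ 16. → (20, 16)
3G: (20, 16) + (0, 23). λ = (23 - 16)/(0 - 20) ≡ 7/11 mod 31. 11⁻¹ ≡ 17 (mod 31), so λ ≡ 26.
  x = λ² - 20 - 0 = 676 - 20 ≡ 5; y = λ·(20 - 5) - 16 ≡ 2. → (5, 2)

(5, 2)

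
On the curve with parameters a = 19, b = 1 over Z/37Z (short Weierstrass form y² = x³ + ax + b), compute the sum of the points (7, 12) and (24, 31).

(2, 11)

(7, 12) + (24, 31). λ = (31 - 12)/(24 - 7) ≡ 19/17 mod 37. 17⁻¹ ≡ 24 (mod 37) since 17·24 = 408 ≡ 1, so λ ≡ 12.
  x = λ² - 7 - 24 = 144 - 31 ≡ 2; y = λ·(7 - 2) - 12 ≡ 11. → (2, 11)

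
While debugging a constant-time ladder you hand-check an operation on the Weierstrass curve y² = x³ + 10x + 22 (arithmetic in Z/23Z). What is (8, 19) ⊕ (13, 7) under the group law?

(8, 19) + (13, 7). λ = (7 - 19)/(13 - 8) ≡ 11/5 mod 23. 5⁻¹ ≡ 14 (mod 23) since 5·14 = 70 ≡ 1, so λ ≡ 16.
  x = λ² - 8 - 13 = 256 - 21 ≡ 5; y = λ·(8 - 5) - 19 ≡ 6. → (5, 6)

(5, 6)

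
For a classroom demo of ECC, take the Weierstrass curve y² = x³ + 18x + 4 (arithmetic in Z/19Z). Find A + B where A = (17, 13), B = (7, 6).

(17, 13) + (7, 6). λ = (6 - 13)/(7 - 17) ≡ 12/9 mod 19. 9⁻¹ ≡ 17 (mod 19), so λ ≡ 14.
  x = λ² - 17 - 7 = 196 - 24 ≡ 1; y = λ·(17 - 1) - 13 ≡ 2. → (1, 2)

(1, 2)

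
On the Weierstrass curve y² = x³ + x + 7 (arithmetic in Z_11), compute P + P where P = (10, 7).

tangent at (10, 7): λ = (3·10² + 1)/(2·7) ≡ 4/3. 3⁻¹ ≡ 4 (mod 11) since 3·4 = 12 ≡ 1, so λ ≡ 4·4 ≡ 5.
  x = λ² - 10 - 10 = 25 - 20 ≡ 5; y = λ·(10 - 5) - 7 ≡ 7. → (5, 7)

(5, 7)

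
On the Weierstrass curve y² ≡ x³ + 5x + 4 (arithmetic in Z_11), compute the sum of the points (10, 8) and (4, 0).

(0, 9)

(10, 8) + (4, 0). λ = (0 - 8)/(4 - 10) ≡ 3/5 mod 11. 5⁻¹ ≡ 9 (mod 11), so λ ≡ 5.
  x = λ² - 10 - 4 = 25 - 14 ≡ 0; y = λ·(10 - 0) - 8 ≡ 9. → (0, 9)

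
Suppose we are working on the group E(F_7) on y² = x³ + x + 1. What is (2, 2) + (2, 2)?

(0, 1)

tangent at (2, 2): λ = (3·2² + 1)/(2·2) ≡ 6/4. 4⁻¹ ≡ 2 (mod 7) since 4·2 = 8 ≡ 1, so λ ≡ 6·2 ≡ 5.
  x = λ² - 2 - 2 = 25 - 4 ≡ 0; y = λ·(2 - 0) - 2 ≡ 1. → (0, 1)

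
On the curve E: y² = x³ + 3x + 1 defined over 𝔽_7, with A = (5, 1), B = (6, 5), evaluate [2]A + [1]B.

O

First 2A:
Repeated addition: build up to 2A.
2A: tangent at (5, 1): λ = (3·5² + 3)/(2·1) ≡ 1/2. 2⁻¹ ≡ 4 (mod 7), so λ ≡ 1·4 ≡ 4.
  x = λ² - 5 - 5 = 16 - 10 ≡ 6; y = λ·(5 - 6) - 1 ≡ 2. → (6, 2)
2A = (6, 2).
Finally 2A + B:
(6, 2) + (6, 5): same x and y₁ ≡ -y₂, so the sum is O.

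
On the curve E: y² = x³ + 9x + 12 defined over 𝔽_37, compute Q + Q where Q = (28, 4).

tangent at (28, 4): λ = (3·28² + 9)/(2·4) ≡ 30/8. 8⁻¹ ≡ 14 (mod 37), so λ ≡ 30·14 ≡ 13.
  x = λ² - 28 - 28 = 169 - 56 ≡ 2; y = λ·(28 - 2) - 4 ≡ 1. → (2, 1)

(2, 1)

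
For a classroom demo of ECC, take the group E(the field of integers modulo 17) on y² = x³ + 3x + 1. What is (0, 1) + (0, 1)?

tangent at (0, 1): λ = (3·0² + 3)/(2·1) ≡ 3/2. 2⁻¹ ≡ 9 (mod 17) since 2·9 = 18 ≡ 1, so λ ≡ 3·9 ≡ 10.
  x = λ² - 0 - 0 = 100 - 0 ≡ 15; y = λ·(0 - 15) - 1 ≡ 2. → (15, 2)

(15, 2)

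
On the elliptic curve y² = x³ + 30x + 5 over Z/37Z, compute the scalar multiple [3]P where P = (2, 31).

Repeated addition: build up to 3P.
2P: tangent at (2, 31): λ = (3·2² + 30)/(2·31) ≡ 5/25. 25⁻¹ ≡ 3 (mod 37), so λ ≡ 5·3 ≡ 15.
  x = λ² - 2 - 2 = 225 - 4 ≡ 36; y = λ·(2 - 36) - 31 ≡ 14. → (36, 14)
3P: (36, 14) + (2, 31). λ = (31 - 14)/(2 - 36) ≡ 17/3 mod 37. 3⁻¹ ≡ 25 (mod 37) since 3·25 = 75 ≡ 1, so λ ≡ 18.
  x = λ² - 36 - 2 = 324 - 38 ≡ 27; y = λ·(36 - 27) - 14 ≡ 0. → (27, 0)

(27, 0)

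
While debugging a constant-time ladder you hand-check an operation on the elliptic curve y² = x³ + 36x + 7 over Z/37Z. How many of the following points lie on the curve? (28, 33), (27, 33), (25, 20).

(28, 33): 33² ≡ 16, rhs ≡ 27 → off.
(27, 33): 33² ≡ 16, rhs ≡ 16 → on.
(25, 20): 20² ≡ 30, rhs ≡ 30 → on.

2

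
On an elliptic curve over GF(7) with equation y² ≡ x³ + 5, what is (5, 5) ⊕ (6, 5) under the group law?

(5, 5) + (6, 5). λ = (5 - 5)/(6 - 5) ≡ 0/1 mod 7. 1⁻¹ ≡ 1 (mod 7), so λ ≡ 0.
  x = λ² - 5 - 6 = 0 - 11 ≡ 3; y = λ·(5 - 3) - 5 ≡ 2. → (3, 2)

(3, 2)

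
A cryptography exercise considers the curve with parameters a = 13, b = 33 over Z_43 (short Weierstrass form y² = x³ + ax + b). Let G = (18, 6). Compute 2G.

(31, 27)

tangent at (18, 6): λ = (3·18² + 13)/(2·6) ≡ 39/12. 12⁻¹ ≡ 18 (mod 43), so λ ≡ 39·18 ≡ 14.
  x = λ² - 18 - 18 = 196 - 36 ≡ 31; y = λ·(18 - 31) - 6 ≡ 27. → (31, 27)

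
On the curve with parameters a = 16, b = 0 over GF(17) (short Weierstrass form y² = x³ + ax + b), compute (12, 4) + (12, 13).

O

The two points share x = 12 and their y-coordinates satisfy 4 + 13 ≡ 0 (mod 17), so they are inverses. Their sum is O.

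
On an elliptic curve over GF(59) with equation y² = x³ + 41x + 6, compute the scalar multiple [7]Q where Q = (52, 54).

Double-and-add on 7 = (111)₂. Start with Q = (52, 54) for the leading 1-bit.
double: tangent at (52, 54): λ = (3·52² + 41)/(2·54) ≡ 11/49. 49⁻¹ ≡ 53 (mod 59), so λ ≡ 11·53 ≡ 52.
  x = λ² - 52 - 52 = 2704 - 104 ≡ 4; y = λ·(52 - 4) - 54 ≡ 23. → (4, 23)
add Q: (4, 23) + (52, 54). λ = (54 - 23)/(52 - 4) ≡ 31/48 mod 59. 48⁻¹ ≡ 16 (mod 59), so λ ≡ 24.
  x = λ² - 4 - 52 = 576 - 56 ≡ 48; y = λ·(4 - 48) - 23 ≡ 42. → (48, 42)
double: tangent at (48, 42): λ = (3·48² + 41)/(2·42) ≡ 50/25. 25⁻¹ ≡ 26 (mod 59), so λ ≡ 50·26 ≡ 2.
  x = λ² - 48 - 48 = 4 - 96 ≡ 26; y = λ·(48 - 26) - 42 ≡ 2. → (26, 2)
add Q: (26, 2) + (52, 54). λ = (54 - 2)/(52 - 26) ≡ 52/26 mod 59. 26⁻¹ ≡ 25 (mod 59) since 26·25 = 650 ≡ 1, so λ ≡ 2.
  x = λ² - 26 - 52 = 4 - 78 ≡ 44; y = λ·(26 - 44) - 2 ≡ 21. → (44, 21)

(44, 21)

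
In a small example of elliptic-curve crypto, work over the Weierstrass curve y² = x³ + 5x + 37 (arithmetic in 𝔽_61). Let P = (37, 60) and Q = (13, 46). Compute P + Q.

(16, 59)

(37, 60) + (13, 46). λ = (46 - 60)/(13 - 37) ≡ 47/37 mod 61. 37⁻¹ ≡ 33 (mod 61) since 37·33 = 1221 ≡ 1, so λ ≡ 26.
  x = λ² - 37 - 13 = 676 - 50 ≡ 16; y = λ·(37 - 16) - 60 ≡ 59. → (16, 59)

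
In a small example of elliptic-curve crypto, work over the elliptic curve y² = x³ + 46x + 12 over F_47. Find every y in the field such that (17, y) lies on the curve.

x³ + 46x + 12 = 5707 ≡ 20 (mod 47).
20 is a non-residue mod 47; no y exists.

none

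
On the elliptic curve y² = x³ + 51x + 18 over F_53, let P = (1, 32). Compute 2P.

(44, 46)

tangent at (1, 32): λ = (3·1² + 51)/(2·32) ≡ 1/11. 11⁻¹ ≡ 29 (mod 53) since 11·29 = 319 ≡ 1, so λ ≡ 1·29 ≡ 29.
  x = λ² - 1 - 1 = 841 - 2 ≡ 44; y = λ·(1 - 44) - 32 ≡ 46. → (44, 46)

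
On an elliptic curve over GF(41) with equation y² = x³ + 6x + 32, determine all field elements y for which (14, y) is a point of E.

x³ + 6x + 32 = 2860 ≡ 31 (mod 41).
Square roots of 31 mod 41: 20 and 21 (since 20² = 400 ≡ 31).

20, 21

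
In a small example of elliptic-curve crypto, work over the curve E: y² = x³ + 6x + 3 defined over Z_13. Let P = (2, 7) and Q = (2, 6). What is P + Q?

The two points share x = 2 and their y-coordinates satisfy 7 + 6 ≡ 0 (mod 13), so they are inverses. Their sum is ∞.

O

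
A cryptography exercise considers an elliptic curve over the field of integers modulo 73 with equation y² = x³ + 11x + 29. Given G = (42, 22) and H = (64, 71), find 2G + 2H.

First 2G:
Repeated addition: build up to 2G.
2G: tangent at (42, 22): λ = (3·42² + 11)/(2·22) ≡ 47/44. 44⁻¹ ≡ 5 (mod 73), so λ ≡ 47·5 ≡ 16.
  x = λ² - 42 - 42 = 256 - 84 ≡ 26; y = λ·(42 - 26) - 22 ≡ 15. → (26, 15)
2G = (26, 15).
Next 2H:
Repeated addition: build up to 2H.
2H: tangent at (64, 71): λ = (3·64² + 11)/(2·71) ≡ 35/69. 69⁻¹ ≡ 18 (mod 73), so λ ≡ 35·18 ≡ 46.
  x = λ² - 64 - 64 = 2116 - 128 ≡ 17; y = λ·(64 - 17) - 71 ≡ 47. → (17, 47)
2H = (17, 47).
Finally 2G + 2H:
(26, 15) + (17, 47). λ = (47 - 15)/(17 - 26) ≡ 32/64 mod 73. 64⁻¹ ≡ 8 (mod 73), so λ ≡ 37.
  x = λ² - 26 - 17 = 1369 - 43 ≡ 12; y = λ·(26 - 12) - 15 ≡ 65. → (12, 65)

(12, 65)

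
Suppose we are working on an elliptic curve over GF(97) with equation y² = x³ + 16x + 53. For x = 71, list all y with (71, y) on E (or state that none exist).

43, 54

x³ + 16x + 53 = 359100 ≡ 6 (mod 97).
Square roots of 6 mod 97: 43 and 54 (since 43² = 1849 ≡ 6).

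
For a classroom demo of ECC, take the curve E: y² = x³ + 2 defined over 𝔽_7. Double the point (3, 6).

tangent at (3, 6): λ = (3·3² + 0)/(2·6) ≡ 6/5. 5⁻¹ ≡ 3 (mod 7), so λ ≡ 6·3 ≡ 4.
  x = λ² - 3 - 3 = 16 - 6 ≡ 3; y = λ·(3 - 3) - 6 ≡ 1. → (3, 1)

(3, 1)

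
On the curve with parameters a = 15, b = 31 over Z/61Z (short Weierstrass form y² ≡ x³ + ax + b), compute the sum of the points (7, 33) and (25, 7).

(7, 33) + (25, 7). λ = (7 - 33)/(25 - 7) ≡ 35/18 mod 61. 18⁻¹ ≡ 17 (mod 61), so λ ≡ 46.
  x = λ² - 7 - 25 = 2116 - 32 ≡ 10; y = λ·(7 - 10) - 33 ≡ 12. → (10, 12)

(10, 12)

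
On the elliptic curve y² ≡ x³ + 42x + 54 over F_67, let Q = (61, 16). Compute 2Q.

(29, 0)

tangent at (61, 16): λ = (3·61² + 42)/(2·16) ≡ 16/32. 32⁻¹ ≡ 44 (mod 67), so λ ≡ 16·44 ≡ 34.
  x = λ² - 61 - 61 = 1156 - 122 ≡ 29; y = λ·(61 - 29) - 16 ≡ 0. → (29, 0)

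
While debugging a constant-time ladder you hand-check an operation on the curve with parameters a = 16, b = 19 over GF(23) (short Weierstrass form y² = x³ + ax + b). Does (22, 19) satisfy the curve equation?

y² = 19² ≡ 16; x³ + 16x + 19 = 11019 ≡ 2 (mod 23). 16 ≠ 2.

no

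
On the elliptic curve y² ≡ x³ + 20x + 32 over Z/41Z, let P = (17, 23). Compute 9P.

(7, 8)

Double-and-add on 9 = (1001)₂. Start with P = (17, 23) for the leading 1-bit.
double: tangent at (17, 23): λ = (3·17² + 20)/(2·23) ≡ 26/5. 5⁻¹ ≡ 33 (mod 41), so λ ≡ 26·33 ≡ 38.
  x = λ² - 17 - 17 = 1444 - 34 ≡ 16; y = λ·(17 - 16) - 23 ≡ 15. → (16, 15)
double: tangent at (16, 15): λ = (3·16² + 20)/(2·15) ≡ 9/30. 30⁻¹ ≡ 26 (mod 41), so λ ≡ 9·26 ≡ 29.
  x = λ² - 16 - 16 = 841 - 32 ≡ 30; y = λ·(16 - 30) - 15 ≡ 30. → (30, 30)
double: tangent at (30, 30): λ = (3·30² + 20)/(2·30) ≡ 14/19. 19⁻¹ ≡ 13 (mod 41), so λ ≡ 14·13 ≡ 18.
  x = λ² - 30 - 30 = 324 - 60 ≡ 18; y = λ·(30 - 18) - 30 ≡ 22. → (18, 22)
add P: (18, 22) + (17, 23). λ = (23 - 22)/(17 - 18) ≡ 1/40 mod 41. 40⁻¹ ≡ 40 (mod 41), so λ ≡ 40.
  x = λ² - 18 - 17 = 1600 - 35 ≡ 7; y = λ·(18 - 7) - 22 ≡ 8. → (7, 8)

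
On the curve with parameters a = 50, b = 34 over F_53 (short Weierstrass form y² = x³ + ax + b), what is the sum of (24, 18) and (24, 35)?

O

The two points share x = 24 and their y-coordinates satisfy 18 + 35 ≡ 0 (mod 53), so they are inverses. Their sum is the point at infinity.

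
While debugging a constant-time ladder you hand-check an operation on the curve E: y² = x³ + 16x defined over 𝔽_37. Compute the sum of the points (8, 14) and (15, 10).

(3, 36)

(8, 14) + (15, 10). λ = (10 - 14)/(15 - 8) ≡ 33/7 mod 37. 7⁻¹ ≡ 16 (mod 37), so λ ≡ 10.
  x = λ² - 8 - 15 = 100 - 23 ≡ 3; y = λ·(8 - 3) - 14 ≡ 36. → (3, 36)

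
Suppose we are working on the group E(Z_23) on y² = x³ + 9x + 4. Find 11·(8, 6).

(0, 21)

Write Q = (8, 6).
Double-and-add on 11 = (1011)₂. Start with Q = (8, 6) for the leading 1-bit.
double: tangent at (8, 6): λ = (3·8² + 9)/(2·6) ≡ 17/12. 12⁻¹ ≡ 2 (mod 23), so λ ≡ 17·2 ≡ 11.
  x = λ² - 8 - 8 = 121 - 16 ≡ 13; y = λ·(8 - 13) - 6 ≡ 8. → (13, 8)
double: tangent at (13, 8): λ = (3·13² + 9)/(2·8) ≡ 10/16. 16⁻¹ ≡ 13 (mod 23) since 16·13 = 208 ≡ 1, so λ ≡ 10·13 ≡ 15.
  x = λ² - 13 - 13 = 225 - 26 ≡ 15; y = λ·(13 - 15) - 8 ≡ 8. → (15, 8)
add Q: (15, 8) + (8, 6). λ = (6 - 8)/(8 - 15) ≡ 21/16 mod 23. 16⁻¹ ≡ 13 (mod 23), so λ ≡ 20.
  x = λ² - 15 - 8 = 400 - 23 ≡ 9; y = λ·(15 - 9) - 8 ≡ 20. → (9, 20)
double: tangent at (9, 20): λ = (3·9² + 9)/(2·20) ≡ 22/17. 17⁻¹ ≡ 19 (mod 23), so λ ≡ 22·19 ≡ 4.
  x = λ² - 9 - 9 = 16 - 18 ≡ 21; y = λ·(9 - 21) - 20 ≡ 1. → (21, 1)
add Q: (21, 1) + (8, 6). λ = (6 - 1)/(8 - 21) ≡ 5/10 mod 23. 10⁻¹ ≡ 7 (mod 23), so λ ≡ 12.
  x = λ² - 21 - 8 = 144 - 29 ≡ 0; y = λ·(21 - 0) - 1 ≡ 21. → (0, 21)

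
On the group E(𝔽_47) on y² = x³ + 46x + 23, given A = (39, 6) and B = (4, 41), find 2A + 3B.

First 2A:
Repeated addition: build up to 2A.
2A: tangent at (39, 6): λ = (3·39² + 46)/(2·6) ≡ 3/12. 12⁻¹ ≡ 4 (mod 47), so λ ≡ 3·4 ≡ 12.
  x = λ² - 39 - 39 = 144 - 78 ≡ 19; y = λ·(39 - 19) - 6 ≡ 46. → (19, 46)
2A = (19, 46).
Next 3B:
Repeated addition: build up to 3B.
2B: tangent at (4, 41): λ = (3·4² + 46)/(2·41) ≡ 0/35. 35⁻¹ ≡ 43 (mod 47) since 35·43 = 1505 ≡ 1, so λ ≡ 0·43 ≡ 0.
  x = λ² - 4 - 4 = 0 - 8 ≡ 39; y = λ·(4 - 39) - 41 ≡ 6. → (39, 6)
3B: (39, 6) + (4, 41). λ = (41 - 6)/(4 - 39) ≡ 35/12 mod 47. 12⁻¹ ≡ 4 (mod 47) since 12·4 = 48 ≡ 1, so λ ≡ 46.
  x = λ² - 39 - 4 = 2116 - 43 ≡ 5; y = λ·(39 - 5) - 6 ≡ 7. → (5, 7)
3B = (5, 7).
Finally 2A + 3B:
(19, 46) + (5, 7). λ = (7 - 46)/(5 - 19) ≡ 8/33 mod 47. 33⁻¹ ≡ 10 (mod 47) since 33·10 = 330 ≡ 1, so λ ≡ 33.
  x = λ² - 19 - 5 = 1089 - 24 ≡ 31; y = λ·(19 - 31) - 46 ≡ 28. → (31, 28)

(31, 28)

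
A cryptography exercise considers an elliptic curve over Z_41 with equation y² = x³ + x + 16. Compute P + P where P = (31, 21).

tangent at (31, 21): λ = (3·31² + 1)/(2·21) ≡ 14/1. 1⁻¹ ≡ 1 (mod 41), so λ ≡ 14·1 ≡ 14.
  x = λ² - 31 - 31 = 196 - 62 ≡ 11; y = λ·(31 - 11) - 21 ≡ 13. → (11, 13)

(11, 13)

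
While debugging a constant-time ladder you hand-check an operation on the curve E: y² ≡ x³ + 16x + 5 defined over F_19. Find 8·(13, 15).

Write P = (13, 15).
Repeated addition: build up to 8P.
2P: tangent at (13, 15): λ = (3·13² + 16)/(2·15) ≡ 10/11. 11⁻¹ ≡ 7 (mod 19), so λ ≡ 10·7 ≡ 13.
  x = λ² - 13 - 13 = 169 - 26 ≡ 10; y = λ·(13 - 10) - 15 ≡ 5. → (10, 5)
3P: (10, 5) + (13, 15). λ = (15 - 5)/(13 - 10) ≡ 10/3 mod 19. 3⁻¹ ≡ 13 (mod 19), so λ ≡ 16.
  x = λ² - 10 - 13 = 256 - 23 ≡ 5; y = λ·(10 - 5) - 5 ≡ 18. → (5, 18)
4P: (5, 18) + (13, 15). λ = (15 - 18)/(13 - 5) ≡ 16/8 mod 19. 8⁻¹ ≡ 12 (mod 19) since 8·12 = 96 ≡ 1, so λ ≡ 2.
  x = λ² - 5 - 13 = 4 - 18 ≡ 5; y = λ·(5 - 5) - 18 ≡ 1. → (5, 1)
5P: (5, 1) + (13, 15). λ = (15 - 1)/(13 - 5) ≡ 14/8 mod 19. 8⁻¹ ≡ 12 (mod 19), so λ ≡ 16.
  x = λ² - 5 - 13 = 256 - 18 ≡ 10; y = λ·(5 - 10) - 1 ≡ 14. → (10, 14)
6P: (10, 14) + (13, 15). λ = (15 - 14)/(13 - 10) ≡ 1/3 mod 19. 3⁻¹ ≡ 13 (mod 19) since 3·13 = 39 ≡ 1, so λ ≡ 13.
  x = λ² - 10 - 13 = 169 - 23 ≡ 13; y = λ·(10 - 13) - 14 ≡ 4. → (13, 4)
7P: (13, 4) + (13, 15): same x and y₁ ≡ -y₂, so the sum is O.
8P: O + (13, 15) = (13, 15) (identity).

(13, 15)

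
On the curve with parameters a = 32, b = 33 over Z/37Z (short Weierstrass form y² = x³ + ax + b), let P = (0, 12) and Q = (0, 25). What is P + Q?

The two points share x = 0 and their y-coordinates satisfy 12 + 25 ≡ 0 (mod 37), so they are inverses. Their sum is the point at infinity.

O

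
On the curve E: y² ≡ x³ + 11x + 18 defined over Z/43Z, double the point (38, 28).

tangent at (38, 28): λ = (3·38² + 11)/(2·28) ≡ 0/13. 13⁻¹ ≡ 10 (mod 43), so λ ≡ 0·10 ≡ 0.
  x = λ² - 38 - 38 = 0 - 76 ≡ 10; y = λ·(38 - 10) - 28 ≡ 15. → (10, 15)

(10, 15)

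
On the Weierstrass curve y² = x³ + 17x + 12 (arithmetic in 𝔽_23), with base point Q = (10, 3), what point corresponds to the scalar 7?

Double-and-add on 7 = (111)₂. Start with Q = (10, 3) for the leading 1-bit.
double: tangent at (10, 3): λ = (3·10² + 17)/(2·3) ≡ 18/6. 6⁻¹ ≡ 4 (mod 23) since 6·4 = 24 ≡ 1, so λ ≡ 18·4 ≡ 3.
  x = λ² - 10 - 10 = 9 - 20 ≡ 12; y = λ·(10 - 12) - 3 ≡ 14. → (12, 14)
add Q: (12, 14) + (10, 3). λ = (3 - 14)/(10 - 12) ≡ 12/21 mod 23. 21⁻¹ ≡ 11 (mod 23) since 21·11 = 231 ≡ 1, so λ ≡ 17.
  x = λ² - 12 - 10 = 289 - 22 ≡ 14; y = λ·(12 - 14) - 14 ≡ 21. → (14, 21)
double: tangent at (14, 21): λ = (3·14² + 17)/(2·21) ≡ 7/19. 19⁻¹ ≡ 17 (mod 23) since 19·17 = 323 ≡ 1, so λ ≡ 7·17 ≡ 4.
  x = λ² - 14 - 14 = 16 - 28 ≡ 11; y = λ·(14 - 11) - 21 ≡ 14. → (11, 14)
add Q: (11, 14) + (10, 3). λ = (3 - 14)/(10 - 11) ≡ 12/22 mod 23. 22⁻¹ ≡ 22 (mod 23) since 22·22 = 484 ≡ 1, so λ ≡ 11.
  x = λ² - 11 - 10 = 121 - 21 ≡ 8; y = λ·(11 - 8) - 14 ≡ 19. → (8, 19)

(8, 19)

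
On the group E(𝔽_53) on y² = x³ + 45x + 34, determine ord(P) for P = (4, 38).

2P: tangent at (4, 38): λ = (3·4² + 45)/(2·38) ≡ 40/23. 23⁻¹ ≡ 30 (mod 53) since 23·30 = 690 ≡ 1, so λ ≡ 40·30 ≡ 34.
  x = λ² - 4 - 4 = 1156 - 8 ≡ 35; y = λ·(4 - 35) - 38 ≡ 21. → (35, 21)
3P: (35, 21) + (4, 38). λ = (38 - 21)/(4 - 35) ≡ 17/22 mod 53. 22⁻¹ ≡ 41 (mod 53) since 22·41 = 902 ≡ 1, so λ ≡ 8.
  x = λ² - 35 - 4 = 64 - 39 ≡ 25; y = λ·(35 - 25) - 21 ≡ 6. → (25, 6)
4P: (25, 6) + (4, 38). λ = (38 - 6)/(4 - 25) ≡ 32/32 mod 53. 32⁻¹ ≡ 5 (mod 53) since 32·5 = 160 ≡ 1, so λ ≡ 1.
  x = λ² - 25 - 4 = 1 - 29 ≡ 25; y = λ·(25 - 25) - 6 ≡ 47. → (25, 47)
5P: (25, 47) + (4, 38). λ = (38 - 47)/(4 - 25) ≡ 44/32 mod 53. 32⁻¹ ≡ 5 (mod 53) since 32·5 = 160 ≡ 1, so λ ≡ 8.
  x = λ² - 25 - 4 = 64 - 29 ≡ 35; y = λ·(25 - 35) - 47 ≡ 32. → (35, 32)
6P: (35, 32) + (4, 38). λ = (38 - 32)/(4 - 35) ≡ 6/22 mod 53. 22⁻¹ ≡ 41 (mod 53), so λ ≡ 34.
  x = λ² - 35 - 4 = 1156 - 39 ≡ 4; y = λ·(35 - 4) - 32 ≡ 15. → (4, 15)
7P: (4, 15) + (4, 38): same x and y₁ ≡ -y₂, so the sum is the point at infinity.
7P = the point at infinity, so the order is 7.

7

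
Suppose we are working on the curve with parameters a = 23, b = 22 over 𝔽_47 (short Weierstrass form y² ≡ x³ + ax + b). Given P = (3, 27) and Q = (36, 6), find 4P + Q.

First 4P:
Repeated addition: build up to 4P.
2P: tangent at (3, 27): λ = (3·3² + 23)/(2·27) ≡ 3/7. 7⁻¹ ≡ 27 (mod 47), so λ ≡ 3·27 ≡ 34.
  x = λ² - 3 - 3 = 1156 - 6 ≡ 22; y = λ·(3 - 22) - 27 ≡ 32. → (22, 32)
3P: (22, 32) + (3, 27). λ = (27 - 32)/(3 - 22) ≡ 42/28 mod 47. 28⁻¹ ≡ 42 (mod 47), so λ ≡ 25.
  x = λ² - 22 - 3 = 625 - 25 ≡ 36; y = λ·(22 - 36) - 32 ≡ 41. → (36, 41)
4P: (36, 41) + (3, 27). λ = (27 - 41)/(3 - 36) ≡ 33/14 mod 47. 14⁻¹ ≡ 37 (mod 47), so λ ≡ 46.
  x = λ² - 36 - 3 = 2116 - 39 ≡ 9; y = λ·(36 - 9) - 41 ≡ 26. → (9, 26)
4P = (9, 26).
Finally 4P + Q:
(9, 26) + (36, 6). λ = (6 - 26)/(36 - 9) ≡ 27/27 mod 47. 27⁻¹ ≡ 7 (mod 47), so λ ≡ 1.
  x = λ² - 9 - 36 = 1 - 45 ≡ 3; y = λ·(9 - 3) - 26 ≡ 27. → (3, 27)

(3, 27)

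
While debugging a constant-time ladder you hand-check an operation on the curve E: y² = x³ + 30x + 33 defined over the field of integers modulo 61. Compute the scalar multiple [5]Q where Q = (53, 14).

(44, 10)

Double-and-add on 5 = (101)₂. Start with Q = (53, 14) for the leading 1-bit.
double: tangent at (53, 14): λ = (3·53² + 30)/(2·14) ≡ 39/28. 28⁻¹ ≡ 24 (mod 61), so λ ≡ 39·24 ≡ 21.
  x = λ² - 53 - 53 = 441 - 106 ≡ 30; y = λ·(53 - 30) - 14 ≡ 42. → (30, 42)
double: tangent at (30, 42): λ = (3·30² + 30)/(2·42) ≡ 46/23. 23⁻¹ ≡ 8 (mod 61), so λ ≡ 46·8 ≡ 2.
  x = λ² - 30 - 30 = 4 - 60 ≡ 5; y = λ·(30 - 5) - 42 ≡ 8. → (5, 8)
add Q: (5, 8) + (53, 14). λ = (14 - 8)/(53 - 5) ≡ 6/48 mod 61. 48⁻¹ ≡ 14 (mod 61), so λ ≡ 23.
  x = λ² - 5 - 53 = 529 - 58 ≡ 44; y = λ·(5 - 44) - 8 ≡ 10. → (44, 10)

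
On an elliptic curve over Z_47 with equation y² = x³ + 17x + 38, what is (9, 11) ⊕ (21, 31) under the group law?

(9, 11) + (21, 31). λ = (31 - 11)/(21 - 9) ≡ 20/12 mod 47. 12⁻¹ ≡ 4 (mod 47), so λ ≡ 33.
  x = λ² - 9 - 21 = 1089 - 30 ≡ 25; y = λ·(9 - 25) - 11 ≡ 25. → (25, 25)

(25, 25)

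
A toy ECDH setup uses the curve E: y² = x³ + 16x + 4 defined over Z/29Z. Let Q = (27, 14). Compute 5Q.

Repeated addition: build up to 5Q.
2Q: tangent at (27, 14): λ = (3·27² + 16)/(2·14) ≡ 28/28. 28⁻¹ ≡ 28 (mod 29), so λ ≡ 28·28 ≡ 1.
  x = λ² - 27 - 27 = 1 - 54 ≡ 5; y = λ·(27 - 5) - 14 ≡ 8. → (5, 8)
3Q: (5, 8) + (27, 14). λ = (14 - 8)/(27 - 5) ≡ 6/22 mod 29. 22⁻¹ ≡ 4 (mod 29), so λ ≡ 24.
  x = λ² - 5 - 27 = 576 - 32 ≡ 22; y = λ·(5 - 22) - 8 ≡ 19. → (22, 19)
4Q: (22, 19) + (27, 14). λ = (14 - 19)/(27 - 22) ≡ 24/5 mod 29. 5⁻¹ ≡ 6 (mod 29) since 5·6 = 30 ≡ 1, so λ ≡ 28.
  x = λ² - 22 - 27 = 784 - 49 ≡ 10; y = λ·(22 - 10) - 19 ≡ 27. → (10, 27)
5Q: (10, 27) + (27, 14). λ = (14 - 27)/(27 - 10) ≡ 16/17 mod 29. 17⁻¹ ≡ 12 (mod 29) since 17·12 = 204 ≡ 1, so λ ≡ 18.
  x = λ² - 10 - 27 = 324 - 37 ≡ 26; y = λ·(10 - 26) - 27 ≡ 4. → (26, 4)

(26, 4)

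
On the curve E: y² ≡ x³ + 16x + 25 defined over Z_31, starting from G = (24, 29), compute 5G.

(23, 6)

Repeated addition: build up to 5G.
2G: tangent at (24, 29): λ = (3·24² + 16)/(2·29) ≡ 8/27. 27⁻¹ ≡ 23 (mod 31), so λ ≡ 8·23 ≡ 29.
  x = λ² - 24 - 24 = 841 - 48 ≡ 18; y = λ·(24 - 18) - 29 ≡ 21. → (18, 21)
3G: (18, 21) + (24, 29). λ = (29 - 21)/(24 - 18) ≡ 8/6 mod 31. 6⁻¹ ≡ 26 (mod 31) since 6·26 = 156 ≡ 1, so λ ≡ 22.
  x = λ² - 18 - 24 = 484 - 42 ≡ 8; y = λ·(18 - 8) - 21 ≡ 13. → (8, 13)
4G: (8, 13) + (24, 29). λ = (29 - 13)/(24 - 8) ≡ 16/16 mod 31. 16⁻¹ ≡ 2 (mod 31) since 16·2 = 32 ≡ 1, so λ ≡ 1.
  x = λ² - 8 - 24 = 1 - 32 ≡ 0; y = λ·(8 - 0) - 13 ≡ 26. → (0, 26)
5G: (0, 26) + (24, 29). λ = (29 - 26)/(24 - 0) ≡ 3/24 mod 31. 24⁻¹ ≡ 22 (mod 31), so λ ≡ 4.
  x = λ² - 0 - 24 = 16 - 24 ≡ 23; y = λ·(0 - 23) - 26 ≡ 6. → (23, 6)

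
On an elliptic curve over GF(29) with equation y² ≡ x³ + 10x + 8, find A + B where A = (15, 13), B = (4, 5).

(15, 13) + (4, 5). λ = (5 - 13)/(4 - 15) ≡ 21/18 mod 29. 18⁻¹ ≡ 21 (mod 29), so λ ≡ 6.
  x = λ² - 15 - 4 = 36 - 19 ≡ 17; y = λ·(15 - 17) - 13 ≡ 4. → (17, 4)

(17, 4)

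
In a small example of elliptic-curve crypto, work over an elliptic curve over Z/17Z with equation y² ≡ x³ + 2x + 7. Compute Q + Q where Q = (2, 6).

tangent at (2, 6): λ = (3·2² + 2)/(2·6) ≡ 14/12. 12⁻¹ ≡ 10 (mod 17), so λ ≡ 14·10 ≡ 4.
  x = λ² - 2 - 2 = 16 - 4 ≡ 12; y = λ·(2 - 12) - 6 ≡ 5. → (12, 5)

(12, 5)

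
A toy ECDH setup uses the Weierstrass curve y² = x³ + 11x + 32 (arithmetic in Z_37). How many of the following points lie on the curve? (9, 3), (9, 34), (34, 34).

(9, 3): 3² ≡ 9, rhs ≡ 9 → on.
(9, 34): 34² ≡ 9, rhs ≡ 9 → on.
(34, 34): 34² ≡ 9, rhs ≡ 9 → on.

3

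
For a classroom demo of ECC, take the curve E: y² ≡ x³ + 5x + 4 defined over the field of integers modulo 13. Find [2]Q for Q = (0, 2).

(4, 6)

tangent at (0, 2): λ = (3·0² + 5)/(2·2) ≡ 5/4. 4⁻¹ ≡ 10 (mod 13), so λ ≡ 5·10 ≡ 11.
  x = λ² - 0 - 0 = 121 - 0 ≡ 4; y = λ·(0 - 4) - 2 ≡ 6. → (4, 6)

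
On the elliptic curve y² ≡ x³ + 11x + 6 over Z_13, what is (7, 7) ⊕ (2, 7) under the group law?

(4, 6)

(7, 7) + (2, 7). λ = (7 - 7)/(2 - 7) ≡ 0/8 mod 13. 8⁻¹ ≡ 5 (mod 13) since 8·5 = 40 ≡ 1, so λ ≡ 0.
  x = λ² - 7 - 2 = 0 - 9 ≡ 4; y = λ·(7 - 4) - 7 ≡ 6. → (4, 6)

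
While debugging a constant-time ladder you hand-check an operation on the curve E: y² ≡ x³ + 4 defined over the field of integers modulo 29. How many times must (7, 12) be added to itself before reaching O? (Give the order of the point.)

5

2P: tangent at (7, 12): λ = (3·7² + 0)/(2·12) ≡ 2/24. 24⁻¹ ≡ 23 (mod 29) since 24·23 = 552 ≡ 1, so λ ≡ 2·23 ≡ 17.
  x = λ² - 7 - 7 = 289 - 14 ≡ 14; y = λ·(7 - 14) - 12 ≡ 14. → (14, 14)
3P: (14, 14) + (7, 12). λ = (12 - 14)/(7 - 14) ≡ 27/22 mod 29. 22⁻¹ ≡ 4 (mod 29), so λ ≡ 21.
  x = λ² - 14 - 7 = 441 - 21 ≡ 14; y = λ·(14 - 14) - 14 ≡ 15. → (14, 15)
4P: (14, 15) + (7, 12). λ = (12 - 15)/(7 - 14) ≡ 26/22 mod 29. 22⁻¹ ≡ 4 (mod 29) since 22·4 = 88 ≡ 1, so λ ≡ 17.
  x = λ² - 14 - 7 = 289 - 21 ≡ 7; y = λ·(14 - 7) - 15 ≡ 17. → (7, 17)
5P: (7, 17) + (7, 12): same x and y₁ ≡ -y₂, so the sum is O.
5P = O, so the order is 5.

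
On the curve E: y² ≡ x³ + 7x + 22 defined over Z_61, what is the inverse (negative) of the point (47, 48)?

-(47, 48) = (47, -48 mod 61) = (47, 13).

(47, 13)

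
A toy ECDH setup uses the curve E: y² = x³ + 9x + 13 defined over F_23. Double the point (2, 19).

tangent at (2, 19): λ = (3·2² + 9)/(2·19) ≡ 21/15. 15⁻¹ ≡ 20 (mod 23) since 15·20 = 300 ≡ 1, so λ ≡ 21·20 ≡ 6.
  x = λ² - 2 - 2 = 36 - 4 ≡ 9; y = λ·(2 - 9) - 19 ≡ 8. → (9, 8)

(9, 8)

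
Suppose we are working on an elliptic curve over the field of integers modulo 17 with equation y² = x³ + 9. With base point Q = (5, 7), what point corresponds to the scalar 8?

(6, 15)

Double-and-add on 8 = (1000)₂. Start with Q = (5, 7) for the leading 1-bit.
double: tangent at (5, 7): λ = (3·5² + 0)/(2·7) ≡ 7/14. 14⁻¹ ≡ 11 (mod 17) since 14·11 = 154 ≡ 1, so λ ≡ 7·11 ≡ 9.
  x = λ² - 5 - 5 = 81 - 10 ≡ 3; y = λ·(5 - 3) - 7 ≡ 11. → (3, 11)
double: tangent at (3, 11): λ = (3·3² + 0)/(2·11) ≡ 10/5. 5⁻¹ ≡ 7 (mod 17), so λ ≡ 10·7 ≡ 2.
  x = λ² - 3 - 3 = 4 - 6 ≡ 15; y = λ·(3 - 15) - 11 ≡ 16. → (15, 16)
double: tangent at (15, 16): λ = (3·15² + 0)/(2·16) ≡ 12/15. 15⁻¹ ≡ 8 (mod 17), so λ ≡ 12·8 ≡ 11.
  x = λ² - 15 - 15 = 121 - 30 ≡ 6; y = λ·(15 - 6) - 16 ≡ 15. → (6, 15)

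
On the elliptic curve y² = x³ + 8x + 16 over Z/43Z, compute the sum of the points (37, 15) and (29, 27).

(37, 15) + (29, 27). λ = (27 - 15)/(29 - 37) ≡ 12/35 mod 43. 35⁻¹ ≡ 16 (mod 43), so λ ≡ 20.
  x = λ² - 37 - 29 = 400 - 66 ≡ 33; y = λ·(37 - 33) - 15 ≡ 22. → (33, 22)

(33, 22)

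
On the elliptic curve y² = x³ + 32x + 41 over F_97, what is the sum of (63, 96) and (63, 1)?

O

The two points share x = 63 and their y-coordinates satisfy 96 + 1 ≡ 0 (mod 97), so they are inverses. Their sum is O.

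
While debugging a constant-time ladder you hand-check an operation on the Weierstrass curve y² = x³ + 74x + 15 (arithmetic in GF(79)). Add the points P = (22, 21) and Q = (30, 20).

(22, 21) + (30, 20). λ = (20 - 21)/(30 - 22) ≡ 78/8 mod 79. 8⁻¹ ≡ 10 (mod 79) since 8·10 = 80 ≡ 1, so λ ≡ 69.
  x = λ² - 22 - 30 = 4761 - 52 ≡ 48; y = λ·(22 - 48) - 21 ≡ 2. → (48, 2)

(48, 2)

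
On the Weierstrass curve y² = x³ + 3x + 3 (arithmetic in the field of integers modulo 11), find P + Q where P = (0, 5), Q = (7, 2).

(0, 5) + (7, 2). λ = (2 - 5)/(7 - 0) ≡ 8/7 mod 11. 7⁻¹ ≡ 8 (mod 11), so λ ≡ 9.
  x = λ² - 0 - 7 = 81 - 7 ≡ 8; y = λ·(0 - 8) - 5 ≡ 0. → (8, 0)

(8, 0)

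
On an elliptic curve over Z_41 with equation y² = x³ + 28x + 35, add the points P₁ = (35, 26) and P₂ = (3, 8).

(7, 0)

(35, 26) + (3, 8). λ = (8 - 26)/(3 - 35) ≡ 23/9 mod 41. 9⁻¹ ≡ 32 (mod 41), so λ ≡ 39.
  x = λ² - 35 - 3 = 1521 - 38 ≡ 7; y = λ·(35 - 7) - 26 ≡ 0. → (7, 0)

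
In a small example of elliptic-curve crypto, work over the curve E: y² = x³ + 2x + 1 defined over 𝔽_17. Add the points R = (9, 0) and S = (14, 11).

(7, 1)

(9, 0) + (14, 11). λ = (11 - 0)/(14 - 9) ≡ 11/5 mod 17. 5⁻¹ ≡ 7 (mod 17), so λ ≡ 9.
  x = λ² - 9 - 14 = 81 - 23 ≡ 7; y = λ·(9 - 7) - 0 ≡ 1. → (7, 1)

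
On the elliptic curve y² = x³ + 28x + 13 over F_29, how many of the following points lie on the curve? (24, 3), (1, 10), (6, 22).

(24, 3): 3² ≡ 9, rhs ≡ 9 → on.
(1, 10): 10² ≡ 13, rhs ≡ 13 → on.
(6, 22): 22² ≡ 20, rhs ≡ 20 → on.

3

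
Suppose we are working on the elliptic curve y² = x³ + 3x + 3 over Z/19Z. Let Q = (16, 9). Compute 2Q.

(13, 15)

tangent at (16, 9): λ = (3·16² + 3)/(2·9) ≡ 11/18. 18⁻¹ ≡ 18 (mod 19), so λ ≡ 11·18 ≡ 8.
  x = λ² - 16 - 16 = 64 - 32 ≡ 13; y = λ·(16 - 13) - 9 ≡ 15. → (13, 15)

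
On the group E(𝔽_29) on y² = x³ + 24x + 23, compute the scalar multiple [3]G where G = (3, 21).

Repeated addition: build up to 3G.
2G: tangent at (3, 21): λ = (3·3² + 24)/(2·21) ≡ 22/13. 13⁻¹ ≡ 9 (mod 29), so λ ≡ 22·9 ≡ 24.
  x = λ² - 3 - 3 = 576 - 6 ≡ 19; y = λ·(3 - 19) - 21 ≡ 1. → (19, 1)
3G: (19, 1) + (3, 21). λ = (21 - 1)/(3 - 19) ≡ 20/13 mod 29. 13⁻¹ ≡ 9 (mod 29), so λ ≡ 6.
  x = λ² - 19 - 3 = 36 - 22 ≡ 14; y = λ·(19 - 14) - 1 ≡ 0. → (14, 0)

(14, 0)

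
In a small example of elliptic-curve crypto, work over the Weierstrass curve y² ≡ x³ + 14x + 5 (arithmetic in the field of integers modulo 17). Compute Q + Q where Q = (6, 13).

(7, 15)

tangent at (6, 13): λ = (3·6² + 14)/(2·13) ≡ 3/9. 9⁻¹ ≡ 2 (mod 17), so λ ≡ 3·2 ≡ 6.
  x = λ² - 6 - 6 = 36 - 12 ≡ 7; y = λ·(6 - 7) - 13 ≡ 15. → (7, 15)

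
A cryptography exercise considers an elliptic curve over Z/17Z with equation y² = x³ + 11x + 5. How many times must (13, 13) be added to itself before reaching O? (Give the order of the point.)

4

2P: tangent at (13, 13): λ = (3·13² + 11)/(2·13) ≡ 8/9. 9⁻¹ ≡ 2 (mod 17) since 9·2 = 18 ≡ 1, so λ ≡ 8·2 ≡ 16.
  x = λ² - 13 - 13 = 256 - 26 ≡ 9; y = λ·(13 - 9) - 13 ≡ 0. → (9, 0)
3P: (9, 0) + (13, 13). λ = (13 - 0)/(13 - 9) ≡ 13/4 mod 17. 4⁻¹ ≡ 13 (mod 17), so λ ≡ 16.
  x = λ² - 9 - 13 = 256 - 22 ≡ 13; y = λ·(9 - 13) - 0 ≡ 4. → (13, 4)
4P: (13, 4) + (13, 13): same x and y₁ ≡ -y₂, so the sum is O.
4P = O, so the order is 4.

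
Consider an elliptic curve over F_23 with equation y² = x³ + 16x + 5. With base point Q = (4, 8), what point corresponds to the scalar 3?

(6, 8)

Repeated addition: build up to 3Q.
2Q: tangent at (4, 8): λ = (3·4² + 16)/(2·8) ≡ 18/16. 16⁻¹ ≡ 13 (mod 23) since 16·13 = 208 ≡ 1, so λ ≡ 18·13 ≡ 4.
  x = λ² - 4 - 4 = 16 - 8 ≡ 8; y = λ·(4 - 8) - 8 ≡ 22. → (8, 22)
3Q: (8, 22) + (4, 8). λ = (8 - 22)/(4 - 8) ≡ 9/19 mod 23. 19⁻¹ ≡ 17 (mod 23) since 19·17 = 323 ≡ 1, so λ ≡ 15.
  x = λ² - 8 - 4 = 225 - 12 ≡ 6; y = λ·(8 - 6) - 22 ≡ 8. → (6, 8)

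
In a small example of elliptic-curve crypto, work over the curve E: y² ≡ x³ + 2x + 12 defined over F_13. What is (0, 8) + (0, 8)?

tangent at (0, 8): λ = (3·0² + 2)/(2·8) ≡ 2/3. 3⁻¹ ≡ 9 (mod 13), so λ ≡ 2·9 ≡ 5.
  x = λ² - 0 - 0 = 25 - 0 ≡ 12; y = λ·(0 - 12) - 8 ≡ 10. → (12, 10)

(12, 10)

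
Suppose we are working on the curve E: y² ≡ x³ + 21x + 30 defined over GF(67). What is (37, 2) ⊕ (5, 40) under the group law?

(34, 7)

(37, 2) + (5, 40). λ = (40 - 2)/(5 - 37) ≡ 38/35 mod 67. 35⁻¹ ≡ 23 (mod 67), so λ ≡ 3.
  x = λ² - 37 - 5 = 9 - 42 ≡ 34; y = λ·(37 - 34) - 2 ≡ 7. → (34, 7)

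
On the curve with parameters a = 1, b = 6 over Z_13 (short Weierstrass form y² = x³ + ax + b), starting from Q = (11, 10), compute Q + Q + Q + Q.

Double-and-add on 4 = (100)₂. Start with Q = (11, 10) for the leading 1-bit.
double: tangent at (11, 10): λ = (3·11² + 1)/(2·10) ≡ 0/7. 7⁻¹ ≡ 2 (mod 13) since 7·2 = 14 ≡ 1, so λ ≡ 0·2 ≡ 0.
  x = λ² - 11 - 11 = 0 - 22 ≡ 4; y = λ·(11 - 4) - 10 ≡ 3. → (4, 3)
double: tangent at (4, 3): λ = (3·4² + 1)/(2·3) ≡ 10/6. 6⁻¹ ≡ 11 (mod 13) since 6·11 = 66 ≡ 1, so λ ≡ 10·11 ≡ 6.
  x = λ² - 4 - 4 = 36 - 8 ≡ 2; y = λ·(4 - 2) - 3 ≡ 9. → (2, 9)

(2, 9)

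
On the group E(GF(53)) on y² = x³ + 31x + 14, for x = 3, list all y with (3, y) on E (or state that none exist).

9, 44

x³ + 31x + 14 = 134 ≡ 28 (mod 53).
Square roots of 28 mod 53: 9 and 44 (since 9² = 81 ≡ 28).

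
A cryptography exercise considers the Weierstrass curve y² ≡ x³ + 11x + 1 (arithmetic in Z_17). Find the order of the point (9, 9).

2P: tangent at (9, 9): λ = (3·9² + 11)/(2·9) ≡ 16/1. 1⁻¹ ≡ 1 (mod 17) since 1·1 = 1 ≡ 1, so λ ≡ 16·1 ≡ 16.
  x = λ² - 9 - 9 = 256 - 18 ≡ 0; y = λ·(9 - 0) - 9 ≡ 16. → (0, 16)
3P: (0, 16) + (9, 9). λ = (9 - 16)/(9 - 0) ≡ 10/9 mod 17. 9⁻¹ ≡ 2 (mod 17) since 9·2 = 18 ≡ 1, so λ ≡ 3.
  x = λ² - 0 - 9 = 9 - 9 ≡ 0; y = λ·(0 - 0) - 16 ≡ 1. → (0, 1)
4P: (0, 1) + (9, 9). λ = (9 - 1)/(9 - 0) ≡ 8/9 mod 17. 9⁻¹ ≡ 2 (mod 17) since 9·2 = 18 ≡ 1, so λ ≡ 16.
  x = λ² - 0 - 9 = 256 - 9 ≡ 9; y = λ·(0 - 9) - 1 ≡ 8. → (9, 8)
5P: (9, 8) + (9, 9): same x and y₁ ≡ -y₂, so the sum is O.
5P = O, so the order is 5.

5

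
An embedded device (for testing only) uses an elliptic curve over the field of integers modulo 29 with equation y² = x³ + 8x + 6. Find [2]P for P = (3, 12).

(14, 7)

tangent at (3, 12): λ = (3·3² + 8)/(2·12) ≡ 6/24. 24⁻¹ ≡ 23 (mod 29) since 24·23 = 552 ≡ 1, so λ ≡ 6·23 ≡ 22.
  x = λ² - 3 - 3 = 484 - 6 ≡ 14; y = λ·(3 - 14) - 12 ≡ 7. → (14, 7)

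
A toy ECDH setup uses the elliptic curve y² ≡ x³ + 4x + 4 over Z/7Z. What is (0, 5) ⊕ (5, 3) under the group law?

(3, 6)

(0, 5) + (5, 3). λ = (3 - 5)/(5 - 0) ≡ 5/5 mod 7. 5⁻¹ ≡ 3 (mod 7) since 5·3 = 15 ≡ 1, so λ ≡ 1.
  x = λ² - 0 - 5 = 1 - 5 ≡ 3; y = λ·(0 - 3) - 5 ≡ 6. → (3, 6)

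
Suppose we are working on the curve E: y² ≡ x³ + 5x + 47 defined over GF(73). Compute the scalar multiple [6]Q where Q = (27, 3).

(62, 62)

Repeated addition: build up to 6Q.
2Q: tangent at (27, 3): λ = (3·27² + 5)/(2·3) ≡ 2/6. 6⁻¹ ≡ 61 (mod 73), so λ ≡ 2·61 ≡ 49.
  x = λ² - 27 - 27 = 2401 - 54 ≡ 11; y = λ·(27 - 11) - 3 ≡ 51. → (11, 51)
3Q: (11, 51) + (27, 3). λ = (3 - 51)/(27 - 11) ≡ 25/16 mod 73. 16⁻¹ ≡ 32 (mod 73) since 16·32 = 512 ≡ 1, so λ ≡ 70.
  x = λ² - 11 - 27 = 4900 - 38 ≡ 44; y = λ·(11 - 44) - 51 ≡ 48. → (44, 48)
4Q: (44, 48) + (27, 3). λ = (3 - 48)/(27 - 44) ≡ 28/56 mod 73. 56⁻¹ ≡ 30 (mod 73), so λ ≡ 37.
  x = λ² - 44 - 27 = 1369 - 71 ≡ 57; y = λ·(44 - 57) - 48 ≡ 55. → (57, 55)
5Q: (57, 55) + (27, 3). λ = (3 - 55)/(27 - 57) ≡ 21/43 mod 73. 43⁻¹ ≡ 17 (mod 73) since 43·17 = 731 ≡ 1, so λ ≡ 65.
  x = λ² - 57 - 27 = 4225 - 84 ≡ 53; y = λ·(57 - 53) - 55 ≡ 59. → (53, 59)
6Q: (53, 59) + (27, 3). λ = (3 - 59)/(27 - 53) ≡ 17/47 mod 73. 47⁻¹ ≡ 14 (mod 73) since 47·14 = 658 ≡ 1, so λ ≡ 19.
  x = λ² - 53 - 27 = 361 - 80 ≡ 62; y = λ·(53 - 62) - 59 ≡ 62. → (62, 62)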